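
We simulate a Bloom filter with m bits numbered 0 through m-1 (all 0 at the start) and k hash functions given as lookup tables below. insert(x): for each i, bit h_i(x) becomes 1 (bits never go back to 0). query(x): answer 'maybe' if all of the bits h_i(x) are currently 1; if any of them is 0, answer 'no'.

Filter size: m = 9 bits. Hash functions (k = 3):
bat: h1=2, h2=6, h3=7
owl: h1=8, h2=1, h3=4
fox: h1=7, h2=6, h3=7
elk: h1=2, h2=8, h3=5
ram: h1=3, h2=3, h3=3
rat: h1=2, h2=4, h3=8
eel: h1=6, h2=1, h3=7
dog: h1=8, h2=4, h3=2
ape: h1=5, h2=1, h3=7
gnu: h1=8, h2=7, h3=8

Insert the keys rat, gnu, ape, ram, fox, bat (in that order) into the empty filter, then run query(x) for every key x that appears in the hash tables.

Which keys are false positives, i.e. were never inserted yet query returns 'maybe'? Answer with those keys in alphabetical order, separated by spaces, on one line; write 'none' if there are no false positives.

Start: bits=000000000
After insert 'rat': sets bits 2 4 8 -> bits=001010001
After insert 'gnu': sets bits 7 8 -> bits=001010011
After insert 'ape': sets bits 1 5 7 -> bits=011011011
After insert 'ram': sets bits 3 -> bits=011111011
After insert 'fox': sets bits 6 7 -> bits=011111111
After insert 'bat': sets bits 2 6 7 -> bits=011111111
Not inserted: dog eel elk owl — query each against bits=011111111:
query dog: checks bit2=1, bit4=1, bit8=1 (all 1) -> maybe => FALSE POSITIVE
query eel: checks bit1=1, bit6=1, bit7=1 (all 1) -> maybe => FALSE POSITIVE
query elk: checks bit2=1, bit5=1, bit8=1 (all 1) -> maybe => FALSE POSITIVE
query owl: checks bit1=1, bit4=1, bit8=1 (all 1) -> maybe => FALSE POSITIVE
False positives (alphabetical): dog eel elk owl

Answer: dog eel elk owl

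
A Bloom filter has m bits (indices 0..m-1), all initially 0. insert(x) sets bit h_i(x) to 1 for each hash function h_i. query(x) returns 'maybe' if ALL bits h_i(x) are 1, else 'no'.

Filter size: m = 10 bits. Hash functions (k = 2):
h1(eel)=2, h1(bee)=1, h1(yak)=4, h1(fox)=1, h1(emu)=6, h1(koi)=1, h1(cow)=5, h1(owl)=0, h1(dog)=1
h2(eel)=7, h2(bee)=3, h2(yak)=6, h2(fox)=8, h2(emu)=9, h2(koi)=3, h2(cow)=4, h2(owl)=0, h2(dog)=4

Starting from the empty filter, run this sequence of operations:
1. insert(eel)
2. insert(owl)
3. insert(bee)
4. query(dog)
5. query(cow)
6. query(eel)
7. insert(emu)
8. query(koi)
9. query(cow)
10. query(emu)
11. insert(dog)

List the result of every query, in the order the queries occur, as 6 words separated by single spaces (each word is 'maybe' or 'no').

Start: bits=0000000000
Op 1: insert eel -> sets bits 2 7 -> bits=0010000100
Op 2: insert owl -> sets bits 0 -> bits=1010000100
Op 3: insert bee -> sets bits 1 3 -> bits=1111000100
Op 4: query dog -> checks bit1=1, bit4=0 (has a 0) -> no
Op 5: query cow -> checks bit4=0, bit5=0 (has a 0) -> no
Op 6: query eel -> checks bit2=1, bit7=1 (all 1) -> maybe
Op 7: insert emu -> sets bits 6 9 -> bits=1111001101
Op 8: query koi -> checks bit1=1, bit3=1 (all 1) -> maybe
Op 9: query cow -> checks bit4=0, bit5=0 (has a 0) -> no
Op 10: query emu -> checks bit6=1, bit9=1 (all 1) -> maybe
Op 11: insert dog -> sets bits 1 4 -> bits=1111101101
Query results in order: no no maybe maybe no maybe

Answer: no no maybe maybe no maybe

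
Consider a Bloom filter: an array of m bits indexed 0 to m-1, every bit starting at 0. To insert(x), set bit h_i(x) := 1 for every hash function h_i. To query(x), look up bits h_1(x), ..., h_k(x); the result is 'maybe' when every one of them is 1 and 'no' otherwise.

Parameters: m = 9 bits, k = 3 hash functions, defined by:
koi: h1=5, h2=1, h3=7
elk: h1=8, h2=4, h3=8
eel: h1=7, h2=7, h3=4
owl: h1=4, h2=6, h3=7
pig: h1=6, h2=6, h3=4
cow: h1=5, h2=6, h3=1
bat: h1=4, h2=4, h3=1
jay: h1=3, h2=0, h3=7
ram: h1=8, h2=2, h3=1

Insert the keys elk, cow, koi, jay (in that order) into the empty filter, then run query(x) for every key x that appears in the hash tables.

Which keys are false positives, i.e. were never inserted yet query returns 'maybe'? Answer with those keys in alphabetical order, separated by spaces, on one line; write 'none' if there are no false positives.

Answer: bat eel owl pig

Derivation:
Start: bits=000000000
After insert 'elk': sets bits 4 8 -> bits=000010001
After insert 'cow': sets bits 1 5 6 -> bits=010011101
After insert 'koi': sets bits 1 5 7 -> bits=010011111
After insert 'jay': sets bits 0 3 7 -> bits=110111111
Not inserted: bat eel owl pig ram — query each against bits=110111111:
query bat: checks bit1=1, bit4=1 (all 1) -> maybe => FALSE POSITIVE
query eel: checks bit4=1, bit7=1 (all 1) -> maybe => FALSE POSITIVE
query owl: checks bit4=1, bit6=1, bit7=1 (all 1) -> maybe => FALSE POSITIVE
query pig: checks bit4=1, bit6=1 (all 1) -> maybe => FALSE POSITIVE
query ram: checks bit1=1, bit2=0, bit8=1 (has a 0) -> no => not a false positive
False positives (alphabetical): bat eel owl pig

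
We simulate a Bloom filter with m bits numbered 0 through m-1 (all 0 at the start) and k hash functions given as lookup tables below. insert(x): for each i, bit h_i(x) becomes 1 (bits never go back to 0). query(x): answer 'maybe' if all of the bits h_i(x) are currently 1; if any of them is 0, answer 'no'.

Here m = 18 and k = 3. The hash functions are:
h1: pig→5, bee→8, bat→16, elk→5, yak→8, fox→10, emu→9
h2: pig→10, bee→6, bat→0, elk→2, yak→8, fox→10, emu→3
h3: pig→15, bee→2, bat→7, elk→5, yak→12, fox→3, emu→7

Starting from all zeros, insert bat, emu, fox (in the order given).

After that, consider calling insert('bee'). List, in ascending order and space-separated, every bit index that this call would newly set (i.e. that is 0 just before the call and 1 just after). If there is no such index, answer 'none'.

Answer: 2 6 8

Derivation:
Start: bits=000000000000000000
After insert 'bat': sets bits 0 7 16 -> bits=100000010000000010
After insert 'emu': sets bits 3 7 9 -> bits=100100010100000010
After insert 'fox': sets bits 3 10 -> bits=100100010110000010
insert 'bee' would touch bits 2 6 8; currently bit2=0, bit6=0, bit8=0
Bits that are 0 among those (would change 0->1): 2 6 8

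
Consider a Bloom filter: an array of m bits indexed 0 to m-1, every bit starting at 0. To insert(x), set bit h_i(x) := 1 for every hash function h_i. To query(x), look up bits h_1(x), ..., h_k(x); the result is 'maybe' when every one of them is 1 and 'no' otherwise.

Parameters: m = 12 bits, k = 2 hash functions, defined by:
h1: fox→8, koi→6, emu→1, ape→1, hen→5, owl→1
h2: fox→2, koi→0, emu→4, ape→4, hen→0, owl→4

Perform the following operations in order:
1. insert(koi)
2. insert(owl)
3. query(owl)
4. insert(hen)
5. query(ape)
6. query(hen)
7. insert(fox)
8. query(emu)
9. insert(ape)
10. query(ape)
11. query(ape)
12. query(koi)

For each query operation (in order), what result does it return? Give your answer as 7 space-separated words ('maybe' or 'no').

Start: bits=000000000000
Op 1: insert koi -> sets bits 0 6 -> bits=100000100000
Op 2: insert owl -> sets bits 1 4 -> bits=110010100000
Op 3: query owl -> checks bit1=1, bit4=1 (all 1) -> maybe
Op 4: insert hen -> sets bits 0 5 -> bits=110011100000
Op 5: query ape -> checks bit1=1, bit4=1 (all 1) -> maybe
Op 6: query hen -> checks bit0=1, bit5=1 (all 1) -> maybe
Op 7: insert fox -> sets bits 2 8 -> bits=111011101000
Op 8: query emu -> checks bit1=1, bit4=1 (all 1) -> maybe
Op 9: insert ape -> sets bits 1 4 -> bits=111011101000
Op 10: query ape -> checks bit1=1, bit4=1 (all 1) -> maybe
Op 11: query ape -> checks bit1=1, bit4=1 (all 1) -> maybe
Op 12: query koi -> checks bit0=1, bit6=1 (all 1) -> maybe
Query results in order: maybe maybe maybe maybe maybe maybe maybe

Answer: maybe maybe maybe maybe maybe maybe maybe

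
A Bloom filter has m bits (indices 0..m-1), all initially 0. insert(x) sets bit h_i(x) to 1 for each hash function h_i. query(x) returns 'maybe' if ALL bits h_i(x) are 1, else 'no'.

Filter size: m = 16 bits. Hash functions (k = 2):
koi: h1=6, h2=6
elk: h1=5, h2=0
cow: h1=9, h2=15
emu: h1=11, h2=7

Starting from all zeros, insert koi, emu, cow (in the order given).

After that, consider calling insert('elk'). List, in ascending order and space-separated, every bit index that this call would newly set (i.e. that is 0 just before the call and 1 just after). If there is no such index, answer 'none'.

Answer: 0 5

Derivation:
Start: bits=0000000000000000
After insert 'koi': sets bits 6 -> bits=0000001000000000
After insert 'emu': sets bits 7 11 -> bits=0000001100010000
After insert 'cow': sets bits 9 15 -> bits=0000001101010001
insert 'elk' would touch bits 0 5; currently bit0=0, bit5=0
Bits that are 0 among those (would change 0->1): 0 5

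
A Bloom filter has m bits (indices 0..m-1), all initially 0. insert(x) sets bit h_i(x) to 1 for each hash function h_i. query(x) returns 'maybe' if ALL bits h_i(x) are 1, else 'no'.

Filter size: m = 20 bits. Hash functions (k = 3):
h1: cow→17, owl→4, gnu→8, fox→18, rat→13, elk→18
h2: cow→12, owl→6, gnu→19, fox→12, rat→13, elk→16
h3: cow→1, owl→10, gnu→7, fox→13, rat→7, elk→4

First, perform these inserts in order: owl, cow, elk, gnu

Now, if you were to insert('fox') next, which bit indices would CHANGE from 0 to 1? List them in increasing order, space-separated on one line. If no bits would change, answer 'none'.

Answer: 13

Derivation:
Start: bits=00000000000000000000
After insert 'owl': sets bits 4 6 10 -> bits=00001010001000000000
After insert 'cow': sets bits 1 12 17 -> bits=01001010001010000100
After insert 'elk': sets bits 4 16 18 -> bits=01001010001010001110
After insert 'gnu': sets bits 7 8 19 -> bits=01001011101010001111
insert 'fox' would touch bits 12 13 18; currently bit12=1, bit13=0, bit18=1
Bits that are 0 among those (would change 0->1): 13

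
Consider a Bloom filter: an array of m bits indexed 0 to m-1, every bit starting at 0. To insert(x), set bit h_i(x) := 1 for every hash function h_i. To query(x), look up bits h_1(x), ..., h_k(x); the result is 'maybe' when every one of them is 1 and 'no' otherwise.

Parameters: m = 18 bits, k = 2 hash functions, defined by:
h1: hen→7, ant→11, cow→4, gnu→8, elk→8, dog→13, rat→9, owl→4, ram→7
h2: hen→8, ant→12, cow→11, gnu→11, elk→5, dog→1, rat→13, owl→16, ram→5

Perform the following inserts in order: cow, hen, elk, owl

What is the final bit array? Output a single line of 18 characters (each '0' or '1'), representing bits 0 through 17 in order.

Answer: 000011011001000010

Derivation:
Start: bits=000000000000000000
After insert 'cow': sets bits 4 11 -> bits=000010000001000000
After insert 'hen': sets bits 7 8 -> bits=000010011001000000
After insert 'elk': sets bits 5 8 -> bits=000011011001000000
After insert 'owl': sets bits 4 16 -> bits=000011011001000010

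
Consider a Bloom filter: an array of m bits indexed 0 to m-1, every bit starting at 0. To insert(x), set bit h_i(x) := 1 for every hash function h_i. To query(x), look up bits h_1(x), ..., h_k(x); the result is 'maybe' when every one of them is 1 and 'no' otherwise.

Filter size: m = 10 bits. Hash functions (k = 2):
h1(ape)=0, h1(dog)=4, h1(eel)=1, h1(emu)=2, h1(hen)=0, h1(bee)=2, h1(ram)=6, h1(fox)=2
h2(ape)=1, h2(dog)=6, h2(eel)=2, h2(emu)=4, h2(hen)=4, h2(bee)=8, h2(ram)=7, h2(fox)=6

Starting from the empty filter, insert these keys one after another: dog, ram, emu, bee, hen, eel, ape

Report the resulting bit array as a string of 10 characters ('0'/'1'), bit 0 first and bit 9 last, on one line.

Answer: 1110101110

Derivation:
Start: bits=0000000000
After insert 'dog': sets bits 4 6 -> bits=0000101000
After insert 'ram': sets bits 6 7 -> bits=0000101100
After insert 'emu': sets bits 2 4 -> bits=0010101100
After insert 'bee': sets bits 2 8 -> bits=0010101110
After insert 'hen': sets bits 0 4 -> bits=1010101110
After insert 'eel': sets bits 1 2 -> bits=1110101110
After insert 'ape': sets bits 0 1 -> bits=1110101110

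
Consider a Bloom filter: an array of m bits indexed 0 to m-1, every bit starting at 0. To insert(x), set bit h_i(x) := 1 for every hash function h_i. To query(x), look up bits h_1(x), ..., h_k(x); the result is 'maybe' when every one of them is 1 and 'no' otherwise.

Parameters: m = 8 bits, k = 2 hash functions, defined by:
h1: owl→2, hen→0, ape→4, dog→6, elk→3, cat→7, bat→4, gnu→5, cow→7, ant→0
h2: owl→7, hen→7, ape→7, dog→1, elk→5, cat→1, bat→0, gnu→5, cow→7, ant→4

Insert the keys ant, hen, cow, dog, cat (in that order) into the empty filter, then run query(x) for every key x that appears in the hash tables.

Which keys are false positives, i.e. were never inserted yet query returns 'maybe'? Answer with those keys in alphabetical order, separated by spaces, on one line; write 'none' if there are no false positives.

Start: bits=00000000
After insert 'ant': sets bits 0 4 -> bits=10001000
After insert 'hen': sets bits 0 7 -> bits=10001001
After insert 'cow': sets bits 7 -> bits=10001001
After insert 'dog': sets bits 1 6 -> bits=11001011
After insert 'cat': sets bits 1 7 -> bits=11001011
Not inserted: ape bat elk gnu owl — query each against bits=11001011:
query ape: checks bit4=1, bit7=1 (all 1) -> maybe => FALSE POSITIVE
query bat: checks bit0=1, bit4=1 (all 1) -> maybe => FALSE POSITIVE
query elk: checks bit3=0, bit5=0 (has a 0) -> no => not a false positive
query gnu: checks bit5=0 (has a 0) -> no => not a false positive
query owl: checks bit2=0, bit7=1 (has a 0) -> no => not a false positive
False positives (alphabetical): ape bat

Answer: ape bat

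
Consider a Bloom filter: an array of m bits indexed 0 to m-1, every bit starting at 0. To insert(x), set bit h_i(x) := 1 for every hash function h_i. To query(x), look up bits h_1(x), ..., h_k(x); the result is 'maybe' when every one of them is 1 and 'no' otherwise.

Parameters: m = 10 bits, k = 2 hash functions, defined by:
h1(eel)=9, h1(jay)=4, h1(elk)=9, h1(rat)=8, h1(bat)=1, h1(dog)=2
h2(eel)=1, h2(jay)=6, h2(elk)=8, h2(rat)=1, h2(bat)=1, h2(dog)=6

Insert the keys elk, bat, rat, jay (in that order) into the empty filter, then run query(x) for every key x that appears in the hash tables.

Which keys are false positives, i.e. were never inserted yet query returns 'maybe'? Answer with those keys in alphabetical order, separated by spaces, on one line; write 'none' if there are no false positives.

Answer: eel

Derivation:
Start: bits=0000000000
After insert 'elk': sets bits 8 9 -> bits=0000000011
After insert 'bat': sets bits 1 -> bits=0100000011
After insert 'rat': sets bits 1 8 -> bits=0100000011
After insert 'jay': sets bits 4 6 -> bits=0100101011
Not inserted: dog eel — query each against bits=0100101011:
query dog: checks bit2=0, bit6=1 (has a 0) -> no => not a false positive
query eel: checks bit1=1, bit9=1 (all 1) -> maybe => FALSE POSITIVE
False positives (alphabetical): eel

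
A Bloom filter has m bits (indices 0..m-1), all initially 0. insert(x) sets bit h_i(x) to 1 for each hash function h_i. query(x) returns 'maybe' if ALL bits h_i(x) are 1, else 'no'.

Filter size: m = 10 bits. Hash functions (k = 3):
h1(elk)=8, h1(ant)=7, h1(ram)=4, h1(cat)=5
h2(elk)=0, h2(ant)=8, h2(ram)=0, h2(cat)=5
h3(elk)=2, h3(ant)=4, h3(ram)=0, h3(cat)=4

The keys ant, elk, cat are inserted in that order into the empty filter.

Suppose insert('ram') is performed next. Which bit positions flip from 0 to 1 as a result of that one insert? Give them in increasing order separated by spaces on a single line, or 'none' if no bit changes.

Answer: none

Derivation:
Start: bits=0000000000
After insert 'ant': sets bits 4 7 8 -> bits=0000100110
After insert 'elk': sets bits 0 2 8 -> bits=1010100110
After insert 'cat': sets bits 4 5 -> bits=1010110110
insert 'ram' would touch bits 0 4; currently bit0=1, bit4=1
Bits that are 0 among those (would change 0->1): none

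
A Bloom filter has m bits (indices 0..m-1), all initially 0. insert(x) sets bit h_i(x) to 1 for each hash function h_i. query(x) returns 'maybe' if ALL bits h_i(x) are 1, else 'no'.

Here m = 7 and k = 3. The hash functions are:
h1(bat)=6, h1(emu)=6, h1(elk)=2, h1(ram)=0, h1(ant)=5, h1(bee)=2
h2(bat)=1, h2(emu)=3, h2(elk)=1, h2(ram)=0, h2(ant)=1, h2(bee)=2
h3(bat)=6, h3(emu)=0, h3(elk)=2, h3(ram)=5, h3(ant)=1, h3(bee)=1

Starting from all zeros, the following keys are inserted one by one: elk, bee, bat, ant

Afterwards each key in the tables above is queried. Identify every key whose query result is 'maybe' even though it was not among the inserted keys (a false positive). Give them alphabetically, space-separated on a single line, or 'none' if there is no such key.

Answer: none

Derivation:
Start: bits=0000000
After insert 'elk': sets bits 1 2 -> bits=0110000
After insert 'bee': sets bits 1 2 -> bits=0110000
After insert 'bat': sets bits 1 6 -> bits=0110001
After insert 'ant': sets bits 1 5 -> bits=0110011
Not inserted: emu ram — query each against bits=0110011:
query emu: checks bit0=0, bit3=0, bit6=1 (has a 0) -> no => not a false positive
query ram: checks bit0=0, bit5=1 (has a 0) -> no => not a false positive
False positives (alphabetical): none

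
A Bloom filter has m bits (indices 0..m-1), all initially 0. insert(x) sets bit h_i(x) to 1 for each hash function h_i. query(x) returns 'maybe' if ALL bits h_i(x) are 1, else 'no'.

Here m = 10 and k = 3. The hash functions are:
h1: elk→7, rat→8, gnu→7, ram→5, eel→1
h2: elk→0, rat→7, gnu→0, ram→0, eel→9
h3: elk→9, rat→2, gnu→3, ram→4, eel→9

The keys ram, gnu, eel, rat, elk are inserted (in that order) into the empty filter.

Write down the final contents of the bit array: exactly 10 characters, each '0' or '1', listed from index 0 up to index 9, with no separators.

Answer: 1111110111

Derivation:
Start: bits=0000000000
After insert 'ram': sets bits 0 4 5 -> bits=1000110000
After insert 'gnu': sets bits 0 3 7 -> bits=1001110100
After insert 'eel': sets bits 1 9 -> bits=1101110101
After insert 'rat': sets bits 2 7 8 -> bits=1111110111
After insert 'elk': sets bits 0 7 9 -> bits=1111110111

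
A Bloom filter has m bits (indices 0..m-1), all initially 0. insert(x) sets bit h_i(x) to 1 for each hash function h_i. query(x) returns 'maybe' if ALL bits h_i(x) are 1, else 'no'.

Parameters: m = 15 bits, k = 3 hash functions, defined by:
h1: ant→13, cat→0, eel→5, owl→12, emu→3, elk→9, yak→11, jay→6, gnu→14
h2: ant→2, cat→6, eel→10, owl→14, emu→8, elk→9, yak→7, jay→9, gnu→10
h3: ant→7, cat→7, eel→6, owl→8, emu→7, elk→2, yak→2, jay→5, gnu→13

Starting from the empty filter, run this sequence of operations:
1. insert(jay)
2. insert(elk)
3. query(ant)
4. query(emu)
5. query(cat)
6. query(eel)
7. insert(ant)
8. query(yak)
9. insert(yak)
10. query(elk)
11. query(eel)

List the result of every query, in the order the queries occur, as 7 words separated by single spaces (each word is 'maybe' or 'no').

Start: bits=000000000000000
Op 1: insert jay -> sets bits 5 6 9 -> bits=000001100100000
Op 2: insert elk -> sets bits 2 9 -> bits=001001100100000
Op 3: query ant -> checks bit2=1, bit7=0, bit13=0 (has a 0) -> no
Op 4: query emu -> checks bit3=0, bit7=0, bit8=0 (has a 0) -> no
Op 5: query cat -> checks bit0=0, bit6=1, bit7=0 (has a 0) -> no
Op 6: query eel -> checks bit5=1, bit6=1, bit10=0 (has a 0) -> no
Op 7: insert ant -> sets bits 2 7 13 -> bits=001001110100010
Op 8: query yak -> checks bit2=1, bit7=1, bit11=0 (has a 0) -> no
Op 9: insert yak -> sets bits 2 7 11 -> bits=001001110101010
Op 10: query elk -> checks bit2=1, bit9=1 (all 1) -> maybe
Op 11: query eel -> checks bit5=1, bit6=1, bit10=0 (has a 0) -> no
Query results in order: no no no no no maybe no

Answer: no no no no no maybe no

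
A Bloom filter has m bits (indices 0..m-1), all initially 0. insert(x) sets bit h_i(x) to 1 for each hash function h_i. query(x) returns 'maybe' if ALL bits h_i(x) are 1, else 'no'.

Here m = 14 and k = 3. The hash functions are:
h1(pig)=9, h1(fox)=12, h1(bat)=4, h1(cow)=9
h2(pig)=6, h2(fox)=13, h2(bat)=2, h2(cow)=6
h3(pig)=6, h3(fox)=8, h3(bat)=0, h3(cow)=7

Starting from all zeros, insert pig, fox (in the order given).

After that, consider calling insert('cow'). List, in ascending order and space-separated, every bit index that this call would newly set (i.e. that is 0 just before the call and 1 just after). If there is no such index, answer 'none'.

Start: bits=00000000000000
After insert 'pig': sets bits 6 9 -> bits=00000010010000
After insert 'fox': sets bits 8 12 13 -> bits=00000010110011
insert 'cow' would touch bits 6 7 9; currently bit6=1, bit7=0, bit9=1
Bits that are 0 among those (would change 0->1): 7

Answer: 7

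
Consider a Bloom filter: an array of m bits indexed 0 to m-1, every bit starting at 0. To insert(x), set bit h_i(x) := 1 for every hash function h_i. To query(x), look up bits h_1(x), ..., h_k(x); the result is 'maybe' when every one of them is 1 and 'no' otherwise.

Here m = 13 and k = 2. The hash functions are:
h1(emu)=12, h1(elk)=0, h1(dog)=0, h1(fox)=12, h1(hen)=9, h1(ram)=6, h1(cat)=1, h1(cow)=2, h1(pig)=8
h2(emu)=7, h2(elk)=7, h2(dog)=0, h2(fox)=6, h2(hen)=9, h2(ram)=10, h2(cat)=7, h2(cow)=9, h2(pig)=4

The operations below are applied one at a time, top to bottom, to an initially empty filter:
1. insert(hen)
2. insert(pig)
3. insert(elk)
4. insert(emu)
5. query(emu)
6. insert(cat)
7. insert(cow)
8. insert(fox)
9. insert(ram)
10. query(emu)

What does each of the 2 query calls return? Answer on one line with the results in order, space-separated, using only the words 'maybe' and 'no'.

Start: bits=0000000000000
Op 1: insert hen -> sets bits 9 -> bits=0000000001000
Op 2: insert pig -> sets bits 4 8 -> bits=0000100011000
Op 3: insert elk -> sets bits 0 7 -> bits=1000100111000
Op 4: insert emu -> sets bits 7 12 -> bits=1000100111001
Op 5: query emu -> checks bit7=1, bit12=1 (all 1) -> maybe
Op 6: insert cat -> sets bits 1 7 -> bits=1100100111001
Op 7: insert cow -> sets bits 2 9 -> bits=1110100111001
Op 8: insert fox -> sets bits 6 12 -> bits=1110101111001
Op 9: insert ram -> sets bits 6 10 -> bits=1110101111101
Op 10: query emu -> checks bit7=1, bit12=1 (all 1) -> maybe
Query results in order: maybe maybe

Answer: maybe maybe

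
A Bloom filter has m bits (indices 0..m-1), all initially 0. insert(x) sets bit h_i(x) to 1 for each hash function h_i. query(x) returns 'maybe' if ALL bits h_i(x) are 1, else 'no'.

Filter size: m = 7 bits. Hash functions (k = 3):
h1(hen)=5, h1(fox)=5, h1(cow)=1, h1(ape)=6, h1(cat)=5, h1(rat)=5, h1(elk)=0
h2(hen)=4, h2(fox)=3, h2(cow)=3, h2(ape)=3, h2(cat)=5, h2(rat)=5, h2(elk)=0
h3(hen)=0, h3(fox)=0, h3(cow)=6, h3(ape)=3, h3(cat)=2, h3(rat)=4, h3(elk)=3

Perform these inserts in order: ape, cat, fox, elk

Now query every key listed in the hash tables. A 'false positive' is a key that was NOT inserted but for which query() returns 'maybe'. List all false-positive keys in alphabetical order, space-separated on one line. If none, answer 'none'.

Start: bits=0000000
After insert 'ape': sets bits 3 6 -> bits=0001001
After insert 'cat': sets bits 2 5 -> bits=0011011
After insert 'fox': sets bits 0 3 5 -> bits=1011011
After insert 'elk': sets bits 0 3 -> bits=1011011
Not inserted: cow hen rat — query each against bits=1011011:
query cow: checks bit1=0, bit3=1, bit6=1 (has a 0) -> no => not a false positive
query hen: checks bit0=1, bit4=0, bit5=1 (has a 0) -> no => not a false positive
query rat: checks bit4=0, bit5=1 (has a 0) -> no => not a false positive
False positives (alphabetical): none

Answer: none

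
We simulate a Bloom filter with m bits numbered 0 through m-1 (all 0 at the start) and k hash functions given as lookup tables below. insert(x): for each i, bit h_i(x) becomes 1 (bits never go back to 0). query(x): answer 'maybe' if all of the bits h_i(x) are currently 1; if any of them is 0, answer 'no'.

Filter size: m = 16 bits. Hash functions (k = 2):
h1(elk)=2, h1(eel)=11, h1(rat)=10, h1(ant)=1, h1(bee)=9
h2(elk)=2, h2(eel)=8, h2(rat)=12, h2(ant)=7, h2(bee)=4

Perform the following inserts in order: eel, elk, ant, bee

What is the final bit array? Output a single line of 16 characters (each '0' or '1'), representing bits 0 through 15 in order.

Start: bits=0000000000000000
After insert 'eel': sets bits 8 11 -> bits=0000000010010000
After insert 'elk': sets bits 2 -> bits=0010000010010000
After insert 'ant': sets bits 1 7 -> bits=0110000110010000
After insert 'bee': sets bits 4 9 -> bits=0110100111010000

Answer: 0110100111010000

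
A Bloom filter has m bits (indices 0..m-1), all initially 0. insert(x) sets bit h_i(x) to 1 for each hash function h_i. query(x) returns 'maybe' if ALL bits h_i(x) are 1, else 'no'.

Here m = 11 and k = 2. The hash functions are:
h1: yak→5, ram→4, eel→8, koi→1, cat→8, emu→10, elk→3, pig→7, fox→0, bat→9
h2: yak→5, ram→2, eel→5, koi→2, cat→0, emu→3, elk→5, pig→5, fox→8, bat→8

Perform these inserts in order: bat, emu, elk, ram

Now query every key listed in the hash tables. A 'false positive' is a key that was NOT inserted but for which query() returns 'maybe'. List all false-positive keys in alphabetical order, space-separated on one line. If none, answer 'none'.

Start: bits=00000000000
After insert 'bat': sets bits 8 9 -> bits=00000000110
After insert 'emu': sets bits 3 10 -> bits=00010000111
After insert 'elk': sets bits 3 5 -> bits=00010100111
After insert 'ram': sets bits 2 4 -> bits=00111100111
Not inserted: cat eel fox koi pig yak — query each against bits=00111100111:
query cat: checks bit0=0, bit8=1 (has a 0) -> no => not a false positive
query eel: checks bit5=1, bit8=1 (all 1) -> maybe => FALSE POSITIVE
query fox: checks bit0=0, bit8=1 (has a 0) -> no => not a false positive
query koi: checks bit1=0, bit2=1 (has a 0) -> no => not a false positive
query pig: checks bit5=1, bit7=0 (has a 0) -> no => not a false positive
query yak: checks bit5=1 (all 1) -> maybe => FALSE POSITIVE
False positives (alphabetical): eel yak

Answer: eel yak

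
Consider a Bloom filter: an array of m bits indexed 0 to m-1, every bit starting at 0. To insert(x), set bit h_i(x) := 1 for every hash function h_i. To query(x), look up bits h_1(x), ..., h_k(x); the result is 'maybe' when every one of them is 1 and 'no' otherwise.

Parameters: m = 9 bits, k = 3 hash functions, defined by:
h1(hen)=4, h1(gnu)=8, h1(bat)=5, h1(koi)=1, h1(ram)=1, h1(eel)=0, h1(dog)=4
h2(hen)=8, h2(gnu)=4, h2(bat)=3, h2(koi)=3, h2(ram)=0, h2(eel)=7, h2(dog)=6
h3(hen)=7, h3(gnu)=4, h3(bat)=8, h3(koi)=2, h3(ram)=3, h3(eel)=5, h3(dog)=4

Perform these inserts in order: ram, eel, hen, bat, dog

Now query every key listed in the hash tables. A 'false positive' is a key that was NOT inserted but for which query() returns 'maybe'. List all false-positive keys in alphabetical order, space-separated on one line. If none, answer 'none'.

Answer: gnu

Derivation:
Start: bits=000000000
After insert 'ram': sets bits 0 1 3 -> bits=110100000
After insert 'eel': sets bits 0 5 7 -> bits=110101010
After insert 'hen': sets bits 4 7 8 -> bits=110111011
After insert 'bat': sets bits 3 5 8 -> bits=110111011
After insert 'dog': sets bits 4 6 -> bits=110111111
Not inserted: gnu koi — query each against bits=110111111:
query gnu: checks bit4=1, bit8=1 (all 1) -> maybe => FALSE POSITIVE
query koi: checks bit1=1, bit2=0, bit3=1 (has a 0) -> no => not a false positive
False positives (alphabetical): gnu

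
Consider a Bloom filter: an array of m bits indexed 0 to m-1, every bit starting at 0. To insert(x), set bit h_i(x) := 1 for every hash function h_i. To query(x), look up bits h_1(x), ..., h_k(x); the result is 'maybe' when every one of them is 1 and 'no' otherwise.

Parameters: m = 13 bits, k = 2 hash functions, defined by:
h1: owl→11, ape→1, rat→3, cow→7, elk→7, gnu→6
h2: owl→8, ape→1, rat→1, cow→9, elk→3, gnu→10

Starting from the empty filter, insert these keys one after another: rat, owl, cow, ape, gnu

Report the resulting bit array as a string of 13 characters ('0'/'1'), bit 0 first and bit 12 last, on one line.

Start: bits=0000000000000
After insert 'rat': sets bits 1 3 -> bits=0101000000000
After insert 'owl': sets bits 8 11 -> bits=0101000010010
After insert 'cow': sets bits 7 9 -> bits=0101000111010
After insert 'ape': sets bits 1 -> bits=0101000111010
After insert 'gnu': sets bits 6 10 -> bits=0101001111110

Answer: 0101001111110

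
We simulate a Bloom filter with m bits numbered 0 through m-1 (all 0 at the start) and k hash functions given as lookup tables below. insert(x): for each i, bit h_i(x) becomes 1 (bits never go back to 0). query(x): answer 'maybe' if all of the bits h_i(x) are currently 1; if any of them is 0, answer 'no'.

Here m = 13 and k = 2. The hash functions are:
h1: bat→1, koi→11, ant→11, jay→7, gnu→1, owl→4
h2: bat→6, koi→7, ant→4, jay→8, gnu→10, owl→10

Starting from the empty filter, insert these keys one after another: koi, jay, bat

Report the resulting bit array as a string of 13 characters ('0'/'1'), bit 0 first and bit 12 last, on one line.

Start: bits=0000000000000
After insert 'koi': sets bits 7 11 -> bits=0000000100010
After insert 'jay': sets bits 7 8 -> bits=0000000110010
After insert 'bat': sets bits 1 6 -> bits=0100001110010

Answer: 0100001110010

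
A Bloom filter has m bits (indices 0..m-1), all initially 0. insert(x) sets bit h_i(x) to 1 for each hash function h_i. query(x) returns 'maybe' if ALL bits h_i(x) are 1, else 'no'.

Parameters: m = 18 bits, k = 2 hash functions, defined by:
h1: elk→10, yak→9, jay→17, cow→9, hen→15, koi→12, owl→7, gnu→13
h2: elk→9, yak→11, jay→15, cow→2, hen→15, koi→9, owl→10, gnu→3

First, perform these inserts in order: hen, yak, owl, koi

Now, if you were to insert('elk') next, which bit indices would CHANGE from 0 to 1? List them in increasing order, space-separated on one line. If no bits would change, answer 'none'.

Start: bits=000000000000000000
After insert 'hen': sets bits 15 -> bits=000000000000000100
After insert 'yak': sets bits 9 11 -> bits=000000000101000100
After insert 'owl': sets bits 7 10 -> bits=000000010111000100
After insert 'koi': sets bits 9 12 -> bits=000000010111100100
insert 'elk' would touch bits 9 10; currently bit9=1, bit10=1
Bits that are 0 among those (would change 0->1): none

Answer: none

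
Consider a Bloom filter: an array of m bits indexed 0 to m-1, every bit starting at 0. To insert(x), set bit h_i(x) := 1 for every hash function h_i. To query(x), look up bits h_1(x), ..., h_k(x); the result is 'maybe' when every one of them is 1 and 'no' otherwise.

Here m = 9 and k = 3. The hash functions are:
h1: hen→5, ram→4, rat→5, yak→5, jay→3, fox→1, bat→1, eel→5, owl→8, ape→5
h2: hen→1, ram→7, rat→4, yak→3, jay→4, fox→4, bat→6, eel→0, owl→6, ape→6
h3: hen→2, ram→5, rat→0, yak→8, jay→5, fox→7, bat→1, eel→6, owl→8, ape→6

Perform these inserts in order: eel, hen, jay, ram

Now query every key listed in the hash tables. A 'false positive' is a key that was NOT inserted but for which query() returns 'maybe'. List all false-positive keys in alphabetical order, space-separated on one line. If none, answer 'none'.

Start: bits=000000000
After insert 'eel': sets bits 0 5 6 -> bits=100001100
After insert 'hen': sets bits 1 2 5 -> bits=111001100
After insert 'jay': sets bits 3 4 5 -> bits=111111100
After insert 'ram': sets bits 4 5 7 -> bits=111111110
Not inserted: ape bat fox owl rat yak — query each against bits=111111110:
query ape: checks bit5=1, bit6=1 (all 1) -> maybe => FALSE POSITIVE
query bat: checks bit1=1, bit6=1 (all 1) -> maybe => FALSE POSITIVE
query fox: checks bit1=1, bit4=1, bit7=1 (all 1) -> maybe => FALSE POSITIVE
query owl: checks bit6=1, bit8=0 (has a 0) -> no => not a false positive
query rat: checks bit0=1, bit4=1, bit5=1 (all 1) -> maybe => FALSE POSITIVE
query yak: checks bit3=1, bit5=1, bit8=0 (has a 0) -> no => not a false positive
False positives (alphabetical): ape bat fox rat

Answer: ape bat fox rat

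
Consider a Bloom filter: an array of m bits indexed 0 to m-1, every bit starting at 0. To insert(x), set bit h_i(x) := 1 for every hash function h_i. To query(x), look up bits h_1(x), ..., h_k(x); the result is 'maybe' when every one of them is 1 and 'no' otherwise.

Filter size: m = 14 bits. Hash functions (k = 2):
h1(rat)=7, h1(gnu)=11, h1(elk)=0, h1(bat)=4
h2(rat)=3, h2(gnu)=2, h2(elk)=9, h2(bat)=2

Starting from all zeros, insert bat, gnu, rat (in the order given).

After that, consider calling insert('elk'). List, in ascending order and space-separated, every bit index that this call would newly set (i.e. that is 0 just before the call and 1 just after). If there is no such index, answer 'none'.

Start: bits=00000000000000
After insert 'bat': sets bits 2 4 -> bits=00101000000000
After insert 'gnu': sets bits 2 11 -> bits=00101000000100
After insert 'rat': sets bits 3 7 -> bits=00111001000100
insert 'elk' would touch bits 0 9; currently bit0=0, bit9=0
Bits that are 0 among those (would change 0->1): 0 9

Answer: 0 9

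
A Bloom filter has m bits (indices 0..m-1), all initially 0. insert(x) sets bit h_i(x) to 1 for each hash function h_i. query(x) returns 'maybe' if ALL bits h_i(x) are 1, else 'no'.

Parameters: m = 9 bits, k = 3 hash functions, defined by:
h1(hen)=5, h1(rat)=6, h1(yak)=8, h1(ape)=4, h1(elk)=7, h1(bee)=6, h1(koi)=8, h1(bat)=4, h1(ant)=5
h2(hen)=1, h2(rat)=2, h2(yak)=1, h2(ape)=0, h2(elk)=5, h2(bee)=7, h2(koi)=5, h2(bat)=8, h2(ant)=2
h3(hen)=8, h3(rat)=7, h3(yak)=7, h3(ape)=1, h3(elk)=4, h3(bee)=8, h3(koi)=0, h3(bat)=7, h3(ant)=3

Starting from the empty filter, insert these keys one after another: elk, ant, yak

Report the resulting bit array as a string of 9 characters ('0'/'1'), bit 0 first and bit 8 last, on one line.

Answer: 011111011

Derivation:
Start: bits=000000000
After insert 'elk': sets bits 4 5 7 -> bits=000011010
After insert 'ant': sets bits 2 3 5 -> bits=001111010
After insert 'yak': sets bits 1 7 8 -> bits=011111011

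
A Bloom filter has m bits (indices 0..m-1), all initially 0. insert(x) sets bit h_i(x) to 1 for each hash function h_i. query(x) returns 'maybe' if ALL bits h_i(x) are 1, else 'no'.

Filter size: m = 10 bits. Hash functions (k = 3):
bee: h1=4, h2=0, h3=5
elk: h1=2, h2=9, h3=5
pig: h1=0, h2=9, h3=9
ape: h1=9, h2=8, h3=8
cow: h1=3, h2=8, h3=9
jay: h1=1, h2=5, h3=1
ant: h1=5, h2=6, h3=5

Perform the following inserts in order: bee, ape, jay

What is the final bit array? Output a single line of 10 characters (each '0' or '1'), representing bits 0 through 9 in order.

Answer: 1100110011

Derivation:
Start: bits=0000000000
After insert 'bee': sets bits 0 4 5 -> bits=1000110000
After insert 'ape': sets bits 8 9 -> bits=1000110011
After insert 'jay': sets bits 1 5 -> bits=1100110011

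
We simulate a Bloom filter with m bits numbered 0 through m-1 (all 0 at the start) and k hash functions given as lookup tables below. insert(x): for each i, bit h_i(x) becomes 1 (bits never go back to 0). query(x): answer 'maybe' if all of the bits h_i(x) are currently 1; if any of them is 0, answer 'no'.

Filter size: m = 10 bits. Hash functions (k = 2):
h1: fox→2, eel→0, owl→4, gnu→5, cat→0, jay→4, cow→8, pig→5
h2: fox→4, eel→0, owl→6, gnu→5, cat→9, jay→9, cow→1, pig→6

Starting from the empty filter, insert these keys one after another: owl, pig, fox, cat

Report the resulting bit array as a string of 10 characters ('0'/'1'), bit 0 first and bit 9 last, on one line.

Start: bits=0000000000
After insert 'owl': sets bits 4 6 -> bits=0000101000
After insert 'pig': sets bits 5 6 -> bits=0000111000
After insert 'fox': sets bits 2 4 -> bits=0010111000
After insert 'cat': sets bits 0 9 -> bits=1010111001

Answer: 1010111001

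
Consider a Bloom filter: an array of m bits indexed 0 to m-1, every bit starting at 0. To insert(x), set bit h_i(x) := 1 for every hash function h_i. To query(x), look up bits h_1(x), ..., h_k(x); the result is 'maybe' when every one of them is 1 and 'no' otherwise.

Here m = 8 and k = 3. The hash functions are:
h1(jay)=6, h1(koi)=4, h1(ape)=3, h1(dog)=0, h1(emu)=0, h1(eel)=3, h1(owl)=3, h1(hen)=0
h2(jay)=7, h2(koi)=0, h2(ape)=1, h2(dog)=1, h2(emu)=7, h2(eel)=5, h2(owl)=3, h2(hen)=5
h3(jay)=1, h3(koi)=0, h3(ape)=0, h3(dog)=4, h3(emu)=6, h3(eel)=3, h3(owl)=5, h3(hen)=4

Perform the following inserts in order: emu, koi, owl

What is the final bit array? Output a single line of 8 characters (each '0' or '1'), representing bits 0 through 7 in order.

Start: bits=00000000
After insert 'emu': sets bits 0 6 7 -> bits=10000011
After insert 'koi': sets bits 0 4 -> bits=10001011
After insert 'owl': sets bits 3 5 -> bits=10011111

Answer: 10011111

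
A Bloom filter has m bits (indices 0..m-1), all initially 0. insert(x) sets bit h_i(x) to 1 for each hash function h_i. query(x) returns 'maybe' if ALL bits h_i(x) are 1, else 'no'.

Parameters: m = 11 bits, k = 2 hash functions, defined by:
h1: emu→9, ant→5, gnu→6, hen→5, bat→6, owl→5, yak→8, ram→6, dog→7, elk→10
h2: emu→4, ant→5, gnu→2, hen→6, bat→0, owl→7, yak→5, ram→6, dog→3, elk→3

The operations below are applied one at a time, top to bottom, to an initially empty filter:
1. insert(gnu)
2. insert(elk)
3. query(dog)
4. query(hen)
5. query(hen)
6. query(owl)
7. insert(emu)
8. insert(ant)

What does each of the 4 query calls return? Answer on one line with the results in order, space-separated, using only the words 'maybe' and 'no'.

Start: bits=00000000000
Op 1: insert gnu -> sets bits 2 6 -> bits=00100010000
Op 2: insert elk -> sets bits 3 10 -> bits=00110010001
Op 3: query dog -> checks bit3=1, bit7=0 (has a 0) -> no
Op 4: query hen -> checks bit5=0, bit6=1 (has a 0) -> no
Op 5: query hen -> checks bit5=0, bit6=1 (has a 0) -> no
Op 6: query owl -> checks bit5=0, bit7=0 (has a 0) -> no
Op 7: insert emu -> sets bits 4 9 -> bits=00111010011
Op 8: insert ant -> sets bits 5 -> bits=00111110011
Query results in order: no no no no

Answer: no no no no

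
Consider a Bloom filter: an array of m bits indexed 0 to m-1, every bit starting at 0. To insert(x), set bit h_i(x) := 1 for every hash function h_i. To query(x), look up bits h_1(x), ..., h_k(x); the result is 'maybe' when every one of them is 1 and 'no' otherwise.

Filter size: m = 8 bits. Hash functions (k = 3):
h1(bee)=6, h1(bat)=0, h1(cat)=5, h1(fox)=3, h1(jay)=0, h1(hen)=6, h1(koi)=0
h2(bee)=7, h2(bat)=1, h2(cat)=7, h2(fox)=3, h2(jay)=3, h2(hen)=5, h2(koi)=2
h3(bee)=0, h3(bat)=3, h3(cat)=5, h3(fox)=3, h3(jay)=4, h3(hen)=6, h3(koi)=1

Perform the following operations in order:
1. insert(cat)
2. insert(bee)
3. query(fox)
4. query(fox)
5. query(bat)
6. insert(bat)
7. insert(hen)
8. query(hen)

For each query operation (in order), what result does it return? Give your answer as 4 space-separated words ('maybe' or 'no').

Start: bits=00000000
Op 1: insert cat -> sets bits 5 7 -> bits=00000101
Op 2: insert bee -> sets bits 0 6 7 -> bits=10000111
Op 3: query fox -> checks bit3=0 (has a 0) -> no
Op 4: query fox -> checks bit3=0 (has a 0) -> no
Op 5: query bat -> checks bit0=1, bit1=0, bit3=0 (has a 0) -> no
Op 6: insert bat -> sets bits 0 1 3 -> bits=11010111
Op 7: insert hen -> sets bits 5 6 -> bits=11010111
Op 8: query hen -> checks bit5=1, bit6=1 (all 1) -> maybe
Query results in order: no no no maybe

Answer: no no no maybe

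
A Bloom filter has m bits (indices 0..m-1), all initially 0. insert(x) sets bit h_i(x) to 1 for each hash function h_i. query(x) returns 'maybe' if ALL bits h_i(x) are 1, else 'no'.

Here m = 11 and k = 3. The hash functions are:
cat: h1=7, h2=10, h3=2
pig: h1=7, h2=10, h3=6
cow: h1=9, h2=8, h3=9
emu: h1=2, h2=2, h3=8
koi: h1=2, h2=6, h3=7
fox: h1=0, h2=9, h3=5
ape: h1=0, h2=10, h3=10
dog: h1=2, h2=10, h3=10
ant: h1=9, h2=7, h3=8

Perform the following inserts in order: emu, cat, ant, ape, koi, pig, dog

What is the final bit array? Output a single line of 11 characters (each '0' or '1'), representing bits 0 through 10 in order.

Start: bits=00000000000
After insert 'emu': sets bits 2 8 -> bits=00100000100
After insert 'cat': sets bits 2 7 10 -> bits=00100001101
After insert 'ant': sets bits 7 8 9 -> bits=00100001111
After insert 'ape': sets bits 0 10 -> bits=10100001111
After insert 'koi': sets bits 2 6 7 -> bits=10100011111
After insert 'pig': sets bits 6 7 10 -> bits=10100011111
After insert 'dog': sets bits 2 10 -> bits=10100011111

Answer: 10100011111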